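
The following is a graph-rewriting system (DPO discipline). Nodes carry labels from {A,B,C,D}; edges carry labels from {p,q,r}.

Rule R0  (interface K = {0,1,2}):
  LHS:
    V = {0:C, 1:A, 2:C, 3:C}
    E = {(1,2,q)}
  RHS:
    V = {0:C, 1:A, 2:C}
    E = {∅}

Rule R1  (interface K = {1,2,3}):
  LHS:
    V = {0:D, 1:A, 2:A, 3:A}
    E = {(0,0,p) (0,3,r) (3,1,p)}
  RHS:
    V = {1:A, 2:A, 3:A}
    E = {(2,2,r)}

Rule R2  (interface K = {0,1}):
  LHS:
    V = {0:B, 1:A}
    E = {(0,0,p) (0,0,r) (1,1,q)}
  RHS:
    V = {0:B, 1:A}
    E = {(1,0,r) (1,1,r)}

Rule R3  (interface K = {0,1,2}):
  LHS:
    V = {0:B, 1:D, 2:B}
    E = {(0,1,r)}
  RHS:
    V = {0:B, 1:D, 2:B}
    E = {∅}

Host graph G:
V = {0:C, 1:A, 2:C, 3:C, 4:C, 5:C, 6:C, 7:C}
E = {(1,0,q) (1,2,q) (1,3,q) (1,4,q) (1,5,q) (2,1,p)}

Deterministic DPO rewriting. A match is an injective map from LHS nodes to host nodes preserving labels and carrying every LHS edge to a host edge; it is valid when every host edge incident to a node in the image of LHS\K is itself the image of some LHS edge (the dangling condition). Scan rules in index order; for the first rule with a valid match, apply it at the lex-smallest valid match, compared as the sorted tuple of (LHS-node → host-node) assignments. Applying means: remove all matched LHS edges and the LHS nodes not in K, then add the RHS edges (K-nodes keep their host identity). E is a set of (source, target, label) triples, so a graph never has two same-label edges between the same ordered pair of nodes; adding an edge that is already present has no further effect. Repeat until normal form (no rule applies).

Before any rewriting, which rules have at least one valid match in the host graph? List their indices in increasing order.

Answer: [R0]

Derivation:
R0: 50 valid matches — {0↦0, 1↦1, 2↦2, 3↦6}, {0↦0, 1↦1, 2↦2, 3↦7}, {0↦0, 1↦1, 2↦3, 3↦6} (+47 more)
R1: no valid match — LHS pattern not found
R2: no valid match — LHS pattern not found
R3: no valid match — LHS pattern not found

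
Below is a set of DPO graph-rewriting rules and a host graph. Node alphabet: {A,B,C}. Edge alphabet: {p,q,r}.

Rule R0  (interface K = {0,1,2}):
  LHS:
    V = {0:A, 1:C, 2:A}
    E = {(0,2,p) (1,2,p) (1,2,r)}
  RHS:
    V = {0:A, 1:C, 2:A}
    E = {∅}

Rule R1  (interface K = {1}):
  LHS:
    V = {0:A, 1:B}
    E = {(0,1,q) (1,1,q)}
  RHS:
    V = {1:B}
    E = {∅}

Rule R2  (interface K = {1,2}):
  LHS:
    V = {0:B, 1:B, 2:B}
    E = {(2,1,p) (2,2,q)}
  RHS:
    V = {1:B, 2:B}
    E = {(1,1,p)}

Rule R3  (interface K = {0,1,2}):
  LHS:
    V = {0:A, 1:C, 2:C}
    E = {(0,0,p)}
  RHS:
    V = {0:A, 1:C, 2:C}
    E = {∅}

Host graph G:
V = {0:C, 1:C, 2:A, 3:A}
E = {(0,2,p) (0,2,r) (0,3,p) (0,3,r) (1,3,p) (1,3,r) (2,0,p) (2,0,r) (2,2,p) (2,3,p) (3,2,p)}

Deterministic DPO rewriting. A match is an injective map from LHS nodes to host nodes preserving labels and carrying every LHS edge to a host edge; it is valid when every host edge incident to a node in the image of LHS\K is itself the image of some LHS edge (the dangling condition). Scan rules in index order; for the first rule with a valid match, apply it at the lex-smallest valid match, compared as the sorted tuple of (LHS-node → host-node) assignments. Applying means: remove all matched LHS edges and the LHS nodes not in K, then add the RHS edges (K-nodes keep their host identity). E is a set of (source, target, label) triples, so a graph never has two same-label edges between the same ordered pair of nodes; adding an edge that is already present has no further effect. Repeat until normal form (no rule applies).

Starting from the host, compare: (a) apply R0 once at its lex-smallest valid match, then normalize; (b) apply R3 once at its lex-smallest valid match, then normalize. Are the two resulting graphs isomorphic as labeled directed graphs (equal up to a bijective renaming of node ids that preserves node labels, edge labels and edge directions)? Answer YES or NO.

branch R0-first: apply at {0↦2, 1↦0, 2↦3} → |E|=8, then 2 more step(s) → NF |V|=4 |E|=4 V={0:C, 1:C, 2:A, 3:A} E=1-p->3 1-r->3 2-p->0 2-r->0
branch R3-first: apply at {0↦2, 1↦0, 2↦1} → |E|=10, then 2 more step(s) → NF |V|=4 |E|=4 V={0:C, 1:C, 2:A, 3:A} E=1-p->3 1-r->3 2-p->0 2-r->0
graphs isomorphic (equal up to label-preserving node renaming)

Answer: YES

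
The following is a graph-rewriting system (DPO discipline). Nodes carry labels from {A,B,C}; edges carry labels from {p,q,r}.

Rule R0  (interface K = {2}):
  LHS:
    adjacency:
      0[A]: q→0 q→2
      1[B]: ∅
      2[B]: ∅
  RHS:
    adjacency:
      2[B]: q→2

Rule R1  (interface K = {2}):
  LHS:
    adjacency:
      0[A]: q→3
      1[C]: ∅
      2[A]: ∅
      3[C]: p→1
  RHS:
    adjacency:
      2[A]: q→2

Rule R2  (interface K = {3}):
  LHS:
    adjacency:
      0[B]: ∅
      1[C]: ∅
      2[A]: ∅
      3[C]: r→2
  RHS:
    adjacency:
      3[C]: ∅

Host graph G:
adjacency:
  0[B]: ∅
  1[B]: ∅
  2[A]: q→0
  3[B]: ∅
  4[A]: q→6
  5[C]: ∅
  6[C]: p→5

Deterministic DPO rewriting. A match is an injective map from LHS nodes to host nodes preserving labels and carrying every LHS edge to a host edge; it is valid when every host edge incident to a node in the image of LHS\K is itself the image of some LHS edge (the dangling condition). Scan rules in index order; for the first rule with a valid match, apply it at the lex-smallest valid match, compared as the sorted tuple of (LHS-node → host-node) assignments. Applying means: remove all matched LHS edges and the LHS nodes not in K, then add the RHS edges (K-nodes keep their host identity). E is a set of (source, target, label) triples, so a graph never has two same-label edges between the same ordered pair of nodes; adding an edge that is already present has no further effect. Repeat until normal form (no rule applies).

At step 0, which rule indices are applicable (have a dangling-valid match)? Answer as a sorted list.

Answer: [R1]

Steps:
R0: no valid match — LHS pattern not found
R1: 1 valid match — {0↦4, 1↦5, 2↦2, 3↦6}
R2: no valid match — LHS pattern not found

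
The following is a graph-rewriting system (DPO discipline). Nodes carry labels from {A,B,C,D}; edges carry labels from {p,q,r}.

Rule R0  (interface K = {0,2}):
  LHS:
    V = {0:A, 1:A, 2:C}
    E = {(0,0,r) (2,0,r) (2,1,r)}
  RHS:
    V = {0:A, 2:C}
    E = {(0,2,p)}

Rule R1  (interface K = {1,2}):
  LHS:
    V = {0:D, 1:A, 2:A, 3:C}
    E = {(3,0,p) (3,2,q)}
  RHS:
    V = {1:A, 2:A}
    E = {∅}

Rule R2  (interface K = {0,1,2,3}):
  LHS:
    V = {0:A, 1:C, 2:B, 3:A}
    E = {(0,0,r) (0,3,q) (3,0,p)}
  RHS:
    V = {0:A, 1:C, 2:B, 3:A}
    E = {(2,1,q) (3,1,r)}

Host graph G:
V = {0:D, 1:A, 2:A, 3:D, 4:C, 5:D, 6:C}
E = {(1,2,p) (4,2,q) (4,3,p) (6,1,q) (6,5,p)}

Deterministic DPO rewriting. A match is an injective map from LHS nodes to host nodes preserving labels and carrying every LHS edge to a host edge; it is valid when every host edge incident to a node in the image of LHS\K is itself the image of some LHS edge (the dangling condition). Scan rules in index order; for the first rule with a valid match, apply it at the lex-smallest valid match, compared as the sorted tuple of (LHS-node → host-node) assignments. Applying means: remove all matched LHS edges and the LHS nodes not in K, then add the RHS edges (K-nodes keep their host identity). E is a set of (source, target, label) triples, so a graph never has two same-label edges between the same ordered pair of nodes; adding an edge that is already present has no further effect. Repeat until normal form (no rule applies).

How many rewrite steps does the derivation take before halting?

initial: |V|=7 |E|=5  E = 1-p->2 4-q->2 4-p->3 6-q->1 6-p->5
step 1: apply R1 at {0↦3, 1↦1, 2↦2, 3↦4}  → |V|=5 |E|=3  E = 1-p->2 6-q->1 6-p->5
step 2: apply R1 at {0↦5, 1↦2, 2↦1, 3↦6}  → |V|=3 |E|=1  E = 1-p->2
final graph: no rule applies after step 2

Answer: 2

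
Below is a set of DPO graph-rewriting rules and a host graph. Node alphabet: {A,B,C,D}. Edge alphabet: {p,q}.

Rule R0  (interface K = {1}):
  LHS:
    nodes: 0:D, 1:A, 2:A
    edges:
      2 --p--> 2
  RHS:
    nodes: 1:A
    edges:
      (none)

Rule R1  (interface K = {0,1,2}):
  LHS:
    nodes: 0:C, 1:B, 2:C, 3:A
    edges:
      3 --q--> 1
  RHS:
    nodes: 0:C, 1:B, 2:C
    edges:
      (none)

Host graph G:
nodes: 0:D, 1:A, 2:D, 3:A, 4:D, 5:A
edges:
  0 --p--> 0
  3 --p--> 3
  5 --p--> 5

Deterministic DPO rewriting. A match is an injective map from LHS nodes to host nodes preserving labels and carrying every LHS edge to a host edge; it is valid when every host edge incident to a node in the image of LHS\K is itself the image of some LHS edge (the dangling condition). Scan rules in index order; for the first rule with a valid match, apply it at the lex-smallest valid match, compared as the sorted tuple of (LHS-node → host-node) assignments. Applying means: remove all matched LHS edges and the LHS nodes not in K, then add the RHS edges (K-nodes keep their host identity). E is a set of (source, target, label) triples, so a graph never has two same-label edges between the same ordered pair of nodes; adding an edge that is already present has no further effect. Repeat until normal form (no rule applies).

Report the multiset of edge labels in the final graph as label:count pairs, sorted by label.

initial: |V|=6 |E|=3  E = 0-p->0 3-p->3 5-p->5
step 1: apply R0 at {0↦2, 1↦1, 2↦3}  → |V|=4 |E|=2  E = 0-p->0 5-p->5
step 2: apply R0 at {0↦4, 1↦1, 2↦5}  → |V|=2 |E|=1  E = 0-p->0
halt: no rule applies after step 2
NF edges: [(0, 0, 'p')]

Answer: p:1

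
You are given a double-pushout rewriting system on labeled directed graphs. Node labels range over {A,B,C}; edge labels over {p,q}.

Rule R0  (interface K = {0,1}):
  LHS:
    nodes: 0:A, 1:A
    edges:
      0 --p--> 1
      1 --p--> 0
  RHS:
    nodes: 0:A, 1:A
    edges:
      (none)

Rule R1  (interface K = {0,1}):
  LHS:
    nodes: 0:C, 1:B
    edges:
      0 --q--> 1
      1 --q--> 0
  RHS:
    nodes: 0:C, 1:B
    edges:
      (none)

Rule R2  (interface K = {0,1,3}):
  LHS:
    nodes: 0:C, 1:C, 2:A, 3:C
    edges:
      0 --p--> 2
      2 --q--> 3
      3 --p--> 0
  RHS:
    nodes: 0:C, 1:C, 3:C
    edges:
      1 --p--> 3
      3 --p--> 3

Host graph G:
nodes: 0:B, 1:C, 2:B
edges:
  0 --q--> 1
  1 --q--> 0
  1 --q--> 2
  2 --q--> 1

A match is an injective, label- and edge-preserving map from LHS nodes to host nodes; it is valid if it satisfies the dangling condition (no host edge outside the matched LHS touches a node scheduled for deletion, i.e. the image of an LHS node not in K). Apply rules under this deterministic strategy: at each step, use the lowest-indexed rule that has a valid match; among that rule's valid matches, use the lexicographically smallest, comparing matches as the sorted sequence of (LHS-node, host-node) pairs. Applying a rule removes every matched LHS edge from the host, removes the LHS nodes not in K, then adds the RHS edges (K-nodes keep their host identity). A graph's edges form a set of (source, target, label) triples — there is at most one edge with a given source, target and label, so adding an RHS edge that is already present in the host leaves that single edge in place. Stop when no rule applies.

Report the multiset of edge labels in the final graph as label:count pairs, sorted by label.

Answer: (no edges)

Derivation:
start.  V:3 E:4  edges: 0-q->1 1-q->0 1-q->2 2-q->1
1. fire R1 via {0↦1, 1↦0}  →  V:3 E:2  edges: 1-q->2 2-q->1
2. fire R1 via {0↦1, 1↦2}  →  V:3 E:0  edges: ∅
normal form: no rule applies after step 2
NF edges: []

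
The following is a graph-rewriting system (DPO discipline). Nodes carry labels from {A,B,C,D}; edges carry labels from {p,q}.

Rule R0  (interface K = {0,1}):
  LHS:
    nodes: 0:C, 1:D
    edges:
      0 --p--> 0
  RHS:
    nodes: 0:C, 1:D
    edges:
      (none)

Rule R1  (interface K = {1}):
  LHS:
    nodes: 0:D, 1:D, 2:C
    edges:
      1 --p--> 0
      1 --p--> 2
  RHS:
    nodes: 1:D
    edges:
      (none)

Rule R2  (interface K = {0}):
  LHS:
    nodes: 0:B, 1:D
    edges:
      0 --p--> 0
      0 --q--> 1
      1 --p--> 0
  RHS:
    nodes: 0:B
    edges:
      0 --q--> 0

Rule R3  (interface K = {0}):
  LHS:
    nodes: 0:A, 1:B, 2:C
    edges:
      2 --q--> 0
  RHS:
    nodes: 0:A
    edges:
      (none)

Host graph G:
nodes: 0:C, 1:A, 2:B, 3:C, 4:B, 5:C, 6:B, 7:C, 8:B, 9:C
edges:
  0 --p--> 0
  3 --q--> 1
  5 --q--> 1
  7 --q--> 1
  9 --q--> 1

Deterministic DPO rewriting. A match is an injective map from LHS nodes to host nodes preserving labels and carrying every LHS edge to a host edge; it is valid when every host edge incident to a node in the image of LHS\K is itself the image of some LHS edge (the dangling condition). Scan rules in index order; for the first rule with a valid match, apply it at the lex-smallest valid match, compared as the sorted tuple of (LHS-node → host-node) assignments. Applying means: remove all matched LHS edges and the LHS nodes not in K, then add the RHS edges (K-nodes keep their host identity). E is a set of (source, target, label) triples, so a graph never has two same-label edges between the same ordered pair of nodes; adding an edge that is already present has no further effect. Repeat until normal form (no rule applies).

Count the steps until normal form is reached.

start.  V:10 E:5  edges: 0-p->0 3-q->1 5-q->1 7-q->1 9-q->1
1. fire R3 via {0↦1, 1↦2, 2↦3}  →  V:8 E:4  edges: 0-p->0 5-q->1 7-q->1 9-q->1
2. fire R3 via {0↦1, 1↦4, 2↦5}  →  V:6 E:3  edges: 0-p->0 7-q->1 9-q->1
3. fire R3 via {0↦1, 1↦6, 2↦7}  →  V:4 E:2  edges: 0-p->0 9-q->1
4. fire R3 via {0↦1, 1↦8, 2↦9}  →  V:2 E:1  edges: 0-p->0
final graph: no rule applies after step 4

Answer: 4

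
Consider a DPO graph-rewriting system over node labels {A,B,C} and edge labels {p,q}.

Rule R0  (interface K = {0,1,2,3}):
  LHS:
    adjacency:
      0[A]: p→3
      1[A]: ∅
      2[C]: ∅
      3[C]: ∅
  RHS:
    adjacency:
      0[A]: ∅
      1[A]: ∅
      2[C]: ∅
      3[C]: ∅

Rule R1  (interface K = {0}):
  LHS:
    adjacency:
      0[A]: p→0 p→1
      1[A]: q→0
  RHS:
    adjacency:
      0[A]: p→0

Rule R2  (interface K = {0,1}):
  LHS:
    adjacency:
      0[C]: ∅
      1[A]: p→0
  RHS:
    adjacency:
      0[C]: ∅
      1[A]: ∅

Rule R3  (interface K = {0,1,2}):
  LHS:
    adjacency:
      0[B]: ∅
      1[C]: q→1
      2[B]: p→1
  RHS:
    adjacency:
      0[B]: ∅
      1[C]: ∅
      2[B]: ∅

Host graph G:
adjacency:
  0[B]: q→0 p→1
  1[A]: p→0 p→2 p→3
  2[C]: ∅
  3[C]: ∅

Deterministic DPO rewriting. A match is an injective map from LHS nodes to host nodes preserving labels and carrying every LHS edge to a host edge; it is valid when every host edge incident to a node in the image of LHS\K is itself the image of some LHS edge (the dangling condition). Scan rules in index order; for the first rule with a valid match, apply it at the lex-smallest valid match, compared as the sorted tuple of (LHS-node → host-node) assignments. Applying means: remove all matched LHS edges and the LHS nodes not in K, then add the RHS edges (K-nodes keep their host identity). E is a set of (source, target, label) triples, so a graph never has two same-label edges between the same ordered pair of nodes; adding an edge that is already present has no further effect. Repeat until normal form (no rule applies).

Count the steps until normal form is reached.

initial: |V|=4 |E|=5  E = 0-q->0 0-p->1 1-p->0 1-p->2 1-p->3
step 1: apply R2 at {0↦2, 1↦1}  → |V|=4 |E|=4  E = 0-q->0 0-p->1 1-p->0 1-p->3
step 2: apply R2 at {0↦3, 1↦1}  → |V|=4 |E|=3  E = 0-q->0 0-p->1 1-p->0
final graph: no rule applies after step 2

Answer: 2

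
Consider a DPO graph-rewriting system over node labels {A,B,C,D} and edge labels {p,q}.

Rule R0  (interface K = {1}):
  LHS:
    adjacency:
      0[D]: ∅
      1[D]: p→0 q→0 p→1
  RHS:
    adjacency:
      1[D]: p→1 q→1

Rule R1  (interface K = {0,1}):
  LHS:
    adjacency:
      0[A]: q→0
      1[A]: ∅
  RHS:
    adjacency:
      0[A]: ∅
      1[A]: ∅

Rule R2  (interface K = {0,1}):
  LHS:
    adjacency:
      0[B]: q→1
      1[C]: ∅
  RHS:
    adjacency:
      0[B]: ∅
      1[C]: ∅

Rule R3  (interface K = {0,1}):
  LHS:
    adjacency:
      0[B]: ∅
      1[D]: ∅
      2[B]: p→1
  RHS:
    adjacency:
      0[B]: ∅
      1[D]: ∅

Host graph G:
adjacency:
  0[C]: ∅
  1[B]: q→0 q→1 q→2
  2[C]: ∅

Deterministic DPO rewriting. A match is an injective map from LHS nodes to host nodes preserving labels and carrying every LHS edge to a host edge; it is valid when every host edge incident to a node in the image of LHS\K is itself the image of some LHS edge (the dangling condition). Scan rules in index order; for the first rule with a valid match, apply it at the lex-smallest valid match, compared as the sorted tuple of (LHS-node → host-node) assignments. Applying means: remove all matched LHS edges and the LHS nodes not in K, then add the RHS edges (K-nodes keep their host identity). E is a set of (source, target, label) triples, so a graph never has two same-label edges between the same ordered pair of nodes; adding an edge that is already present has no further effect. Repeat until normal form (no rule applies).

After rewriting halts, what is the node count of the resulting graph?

Answer: 3

Derivation:
[0] host  ⇒  3 nodes, 3 edges  {1-q->0 1-q->1 1-q->2}
[1] R2 @ {0↦1, 1↦0}  ⇒  3 nodes, 2 edges  {1-q->1 1-q->2}
[2] R2 @ {0↦1, 1↦2}  ⇒  3 nodes, 1 edges  {1-q->1}
halt: no rule applies after step 2
NF nodes: {0:C, 1:B, 2:C}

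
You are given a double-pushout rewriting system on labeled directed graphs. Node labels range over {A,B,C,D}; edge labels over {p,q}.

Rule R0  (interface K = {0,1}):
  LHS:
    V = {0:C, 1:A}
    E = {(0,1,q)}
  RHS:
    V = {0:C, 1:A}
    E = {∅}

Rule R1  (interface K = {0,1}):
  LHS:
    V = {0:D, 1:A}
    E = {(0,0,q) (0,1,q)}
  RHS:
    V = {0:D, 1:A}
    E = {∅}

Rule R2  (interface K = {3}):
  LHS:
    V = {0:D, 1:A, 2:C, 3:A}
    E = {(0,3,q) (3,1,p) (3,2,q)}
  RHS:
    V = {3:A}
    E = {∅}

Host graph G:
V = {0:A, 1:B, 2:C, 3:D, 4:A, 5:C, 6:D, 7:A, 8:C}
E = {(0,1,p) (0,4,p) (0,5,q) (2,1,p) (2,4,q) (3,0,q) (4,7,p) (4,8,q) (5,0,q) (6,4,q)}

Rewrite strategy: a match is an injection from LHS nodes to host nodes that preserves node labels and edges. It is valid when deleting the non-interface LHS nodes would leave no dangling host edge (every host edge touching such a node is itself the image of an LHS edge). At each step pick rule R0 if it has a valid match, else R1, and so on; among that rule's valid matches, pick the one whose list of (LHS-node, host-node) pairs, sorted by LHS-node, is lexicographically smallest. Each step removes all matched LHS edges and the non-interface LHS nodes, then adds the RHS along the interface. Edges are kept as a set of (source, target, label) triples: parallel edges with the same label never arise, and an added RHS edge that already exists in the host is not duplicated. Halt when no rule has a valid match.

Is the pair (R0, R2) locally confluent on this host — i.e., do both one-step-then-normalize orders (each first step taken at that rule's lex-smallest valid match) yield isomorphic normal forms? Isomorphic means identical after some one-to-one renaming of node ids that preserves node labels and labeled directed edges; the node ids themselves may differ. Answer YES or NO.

branch R0-first: apply at {0↦2, 1↦4} → |E|=9, then 3 more step(s) → NF |V|=3 |E|=2 V={0:A, 1:B, 2:C} E=0-p->1 2-p->1
branch R2-first: apply at {0↦6, 1↦7, 2↦8, 3↦4} → |E|=7, then 3 more step(s) → NF |V|=3 |E|=2 V={0:A, 1:B, 2:C} E=0-p->1 2-p->1
graphs isomorphic (equal up to label-preserving node renaming)

Answer: YES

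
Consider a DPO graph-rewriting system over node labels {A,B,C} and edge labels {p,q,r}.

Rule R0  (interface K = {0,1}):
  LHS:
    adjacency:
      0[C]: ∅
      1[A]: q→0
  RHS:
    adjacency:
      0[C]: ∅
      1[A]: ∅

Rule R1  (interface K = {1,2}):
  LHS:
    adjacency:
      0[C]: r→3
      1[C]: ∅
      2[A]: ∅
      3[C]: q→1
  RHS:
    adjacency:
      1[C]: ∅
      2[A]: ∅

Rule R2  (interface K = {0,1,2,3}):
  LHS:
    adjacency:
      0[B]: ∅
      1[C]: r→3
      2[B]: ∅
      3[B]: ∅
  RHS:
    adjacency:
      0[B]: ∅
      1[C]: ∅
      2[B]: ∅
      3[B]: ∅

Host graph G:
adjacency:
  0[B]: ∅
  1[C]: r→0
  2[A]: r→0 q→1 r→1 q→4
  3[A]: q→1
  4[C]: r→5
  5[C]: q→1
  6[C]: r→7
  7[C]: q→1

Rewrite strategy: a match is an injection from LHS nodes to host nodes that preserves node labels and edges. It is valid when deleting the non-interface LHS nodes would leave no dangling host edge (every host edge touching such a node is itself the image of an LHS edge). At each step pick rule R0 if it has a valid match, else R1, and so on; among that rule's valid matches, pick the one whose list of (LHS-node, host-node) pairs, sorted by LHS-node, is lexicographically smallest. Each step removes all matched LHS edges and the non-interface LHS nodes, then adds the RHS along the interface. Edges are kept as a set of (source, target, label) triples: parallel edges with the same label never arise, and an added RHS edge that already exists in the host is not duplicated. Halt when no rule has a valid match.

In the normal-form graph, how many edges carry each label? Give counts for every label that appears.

[0] host  ⇒  8 nodes, 10 edges  {1-r->0 2-r->0 2-q->1 2-r->1 2-q->4 3-q->1 4-r->5 5-q->1 6-r->7 7-q->1}
[1] R0 @ {0↦1, 1↦2}  ⇒  8 nodes, 9 edges  {1-r->0 2-r->0 2-r->1 2-q->4 3-q->1 4-r->5 5-q->1 6-r->7 7-q->1}
[2] R0 @ {0↦1, 1↦3}  ⇒  8 nodes, 8 edges  {1-r->0 2-r->0 2-r->1 2-q->4 4-r->5 5-q->1 6-r->7 7-q->1}
[3] R0 @ {0↦4, 1↦2}  ⇒  8 nodes, 7 edges  {1-r->0 2-r->0 2-r->1 4-r->5 5-q->1 6-r->7 7-q->1}
[4] R1 @ {0↦4, 1↦1, 2↦2, 3↦5}  ⇒  6 nodes, 5 edges  {1-r->0 2-r->0 2-r->1 6-r->7 7-q->1}
[5] R1 @ {0↦6, 1↦1, 2↦2, 3↦7}  ⇒  4 nodes, 3 edges  {1-r->0 2-r->0 2-r->1}
normal form: no rule applies after step 5
NF edges: [(1, 0, 'r'), (2, 0, 'r'), (2, 1, 'r')]

Answer: r:3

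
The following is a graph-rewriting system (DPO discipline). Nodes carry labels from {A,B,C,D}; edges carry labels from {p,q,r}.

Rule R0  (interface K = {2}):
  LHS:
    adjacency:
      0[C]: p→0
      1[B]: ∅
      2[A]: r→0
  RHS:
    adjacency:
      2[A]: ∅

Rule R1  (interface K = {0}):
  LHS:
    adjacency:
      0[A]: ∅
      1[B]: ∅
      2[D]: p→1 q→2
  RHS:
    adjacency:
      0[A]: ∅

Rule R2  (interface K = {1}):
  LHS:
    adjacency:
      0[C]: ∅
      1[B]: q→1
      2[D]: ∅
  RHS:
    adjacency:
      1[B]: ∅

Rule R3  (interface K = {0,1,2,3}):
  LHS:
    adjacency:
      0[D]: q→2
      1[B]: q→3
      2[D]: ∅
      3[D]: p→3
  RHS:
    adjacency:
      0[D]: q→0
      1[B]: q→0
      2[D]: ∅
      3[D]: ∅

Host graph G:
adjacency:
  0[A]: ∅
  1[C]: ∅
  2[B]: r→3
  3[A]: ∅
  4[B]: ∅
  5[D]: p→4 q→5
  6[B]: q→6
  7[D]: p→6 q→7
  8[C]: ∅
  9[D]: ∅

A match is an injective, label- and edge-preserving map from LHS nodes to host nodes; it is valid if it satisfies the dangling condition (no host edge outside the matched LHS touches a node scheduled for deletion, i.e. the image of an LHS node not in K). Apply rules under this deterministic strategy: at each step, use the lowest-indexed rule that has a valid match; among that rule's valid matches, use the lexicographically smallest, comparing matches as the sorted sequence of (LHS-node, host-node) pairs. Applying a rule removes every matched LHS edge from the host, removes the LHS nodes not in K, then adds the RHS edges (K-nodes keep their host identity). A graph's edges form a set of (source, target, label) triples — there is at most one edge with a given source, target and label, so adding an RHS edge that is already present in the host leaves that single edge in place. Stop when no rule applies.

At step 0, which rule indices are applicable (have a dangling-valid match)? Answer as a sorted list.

Answer: [R1,R2]

Steps:
R0: no valid match — LHS pattern not found
R1: 2 valid matches — {0↦0, 1↦4, 2↦5}, {0↦3, 1↦4, 2↦5}
R2: 2 valid matches — {0↦1, 1↦6, 2↦9}, {0↦8, 1↦6, 2↦9}
R3: no valid match — LHS pattern not found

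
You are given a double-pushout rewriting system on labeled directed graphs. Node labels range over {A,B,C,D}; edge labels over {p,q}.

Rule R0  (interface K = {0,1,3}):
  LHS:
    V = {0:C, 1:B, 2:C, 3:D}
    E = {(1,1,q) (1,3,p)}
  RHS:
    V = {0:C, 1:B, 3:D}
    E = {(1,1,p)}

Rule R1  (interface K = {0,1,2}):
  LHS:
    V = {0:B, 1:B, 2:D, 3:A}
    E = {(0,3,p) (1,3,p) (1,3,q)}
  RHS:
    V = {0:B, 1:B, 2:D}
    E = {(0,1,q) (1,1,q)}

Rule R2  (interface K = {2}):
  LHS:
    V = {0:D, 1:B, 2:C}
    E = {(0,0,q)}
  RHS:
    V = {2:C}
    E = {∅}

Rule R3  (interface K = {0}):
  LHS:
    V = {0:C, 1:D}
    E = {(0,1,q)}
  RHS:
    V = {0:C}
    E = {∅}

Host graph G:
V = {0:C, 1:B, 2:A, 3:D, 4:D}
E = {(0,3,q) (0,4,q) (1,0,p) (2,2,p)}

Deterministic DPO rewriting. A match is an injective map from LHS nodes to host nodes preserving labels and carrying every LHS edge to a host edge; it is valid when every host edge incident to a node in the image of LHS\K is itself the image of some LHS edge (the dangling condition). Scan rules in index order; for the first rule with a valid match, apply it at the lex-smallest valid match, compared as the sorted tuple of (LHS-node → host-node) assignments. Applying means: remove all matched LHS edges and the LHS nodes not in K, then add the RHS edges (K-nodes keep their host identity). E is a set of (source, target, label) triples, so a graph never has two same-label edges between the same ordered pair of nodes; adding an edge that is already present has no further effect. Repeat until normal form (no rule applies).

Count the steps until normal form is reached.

initial: |V|=5 |E|=4  E = 0-q->3 0-q->4 1-p->0 2-p->2
step 1: apply R3 at {0↦0, 1↦3}  → |V|=4 |E|=3  E = 0-q->4 1-p->0 2-p->2
step 2: apply R3 at {0↦0, 1↦4}  → |V|=3 |E|=2  E = 1-p->0 2-p->2
halt: no rule applies after step 2

Answer: 2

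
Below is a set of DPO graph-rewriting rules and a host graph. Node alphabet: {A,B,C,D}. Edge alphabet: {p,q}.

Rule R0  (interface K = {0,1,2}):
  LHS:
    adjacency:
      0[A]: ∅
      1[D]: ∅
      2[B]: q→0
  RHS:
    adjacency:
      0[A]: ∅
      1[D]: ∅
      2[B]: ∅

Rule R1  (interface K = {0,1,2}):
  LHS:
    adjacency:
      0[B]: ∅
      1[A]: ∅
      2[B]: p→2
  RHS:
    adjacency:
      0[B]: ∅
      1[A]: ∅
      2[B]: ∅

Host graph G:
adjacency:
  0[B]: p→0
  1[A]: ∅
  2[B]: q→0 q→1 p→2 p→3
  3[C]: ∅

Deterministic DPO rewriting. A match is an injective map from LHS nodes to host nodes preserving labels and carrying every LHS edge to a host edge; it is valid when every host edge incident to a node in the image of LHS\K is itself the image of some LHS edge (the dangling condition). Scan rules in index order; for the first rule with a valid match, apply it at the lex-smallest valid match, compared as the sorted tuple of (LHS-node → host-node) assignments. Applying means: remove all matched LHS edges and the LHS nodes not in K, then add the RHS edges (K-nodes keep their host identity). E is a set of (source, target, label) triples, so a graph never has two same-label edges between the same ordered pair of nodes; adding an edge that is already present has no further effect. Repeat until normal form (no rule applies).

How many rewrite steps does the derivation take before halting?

initial: |V|=4 |E|=5  E = 0-p->0 2-q->0 2-q->1 2-p->2 2-p->3
step 1: apply R1 at {0↦0, 1↦1, 2↦2}  → |V|=4 |E|=4  E = 0-p->0 2-q->0 2-q->1 2-p->3
step 2: apply R1 at {0↦2, 1↦1, 2↦0}  → |V|=4 |E|=3  E = 2-q->0 2-q->1 2-p->3
halt: no rule applies after step 2

Answer: 2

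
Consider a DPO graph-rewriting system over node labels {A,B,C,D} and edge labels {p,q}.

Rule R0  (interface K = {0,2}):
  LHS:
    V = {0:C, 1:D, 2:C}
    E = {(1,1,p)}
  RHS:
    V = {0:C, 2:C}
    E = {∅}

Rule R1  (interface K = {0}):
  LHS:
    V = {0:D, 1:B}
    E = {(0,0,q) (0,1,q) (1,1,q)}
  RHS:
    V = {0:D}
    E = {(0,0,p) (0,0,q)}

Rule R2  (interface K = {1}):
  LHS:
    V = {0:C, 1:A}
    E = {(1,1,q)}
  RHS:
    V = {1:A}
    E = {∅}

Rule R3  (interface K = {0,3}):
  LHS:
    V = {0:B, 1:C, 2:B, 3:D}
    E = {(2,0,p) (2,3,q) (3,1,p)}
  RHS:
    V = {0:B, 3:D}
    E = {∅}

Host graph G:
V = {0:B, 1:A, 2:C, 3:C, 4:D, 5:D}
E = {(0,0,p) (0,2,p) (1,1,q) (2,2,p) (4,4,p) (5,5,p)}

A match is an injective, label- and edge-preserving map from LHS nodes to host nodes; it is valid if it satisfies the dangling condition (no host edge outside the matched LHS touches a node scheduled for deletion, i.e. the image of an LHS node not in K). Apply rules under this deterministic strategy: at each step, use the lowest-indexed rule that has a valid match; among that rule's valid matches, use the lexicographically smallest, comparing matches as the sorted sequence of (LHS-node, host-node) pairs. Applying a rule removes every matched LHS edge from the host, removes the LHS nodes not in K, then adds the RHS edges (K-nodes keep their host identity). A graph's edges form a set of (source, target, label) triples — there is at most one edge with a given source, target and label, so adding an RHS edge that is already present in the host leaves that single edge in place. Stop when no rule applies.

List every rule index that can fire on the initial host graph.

R0: 4 valid matches — {0↦2, 1↦4, 2↦3}, {0↦2, 1↦5, 2↦3}, {0↦3, 1↦4, 2↦2} (+1 more)
R1: no valid match — LHS pattern not found
R2: 1 valid match — {0↦3, 1↦1}
R3: no valid match — LHS pattern not found

Answer: [R0,R2]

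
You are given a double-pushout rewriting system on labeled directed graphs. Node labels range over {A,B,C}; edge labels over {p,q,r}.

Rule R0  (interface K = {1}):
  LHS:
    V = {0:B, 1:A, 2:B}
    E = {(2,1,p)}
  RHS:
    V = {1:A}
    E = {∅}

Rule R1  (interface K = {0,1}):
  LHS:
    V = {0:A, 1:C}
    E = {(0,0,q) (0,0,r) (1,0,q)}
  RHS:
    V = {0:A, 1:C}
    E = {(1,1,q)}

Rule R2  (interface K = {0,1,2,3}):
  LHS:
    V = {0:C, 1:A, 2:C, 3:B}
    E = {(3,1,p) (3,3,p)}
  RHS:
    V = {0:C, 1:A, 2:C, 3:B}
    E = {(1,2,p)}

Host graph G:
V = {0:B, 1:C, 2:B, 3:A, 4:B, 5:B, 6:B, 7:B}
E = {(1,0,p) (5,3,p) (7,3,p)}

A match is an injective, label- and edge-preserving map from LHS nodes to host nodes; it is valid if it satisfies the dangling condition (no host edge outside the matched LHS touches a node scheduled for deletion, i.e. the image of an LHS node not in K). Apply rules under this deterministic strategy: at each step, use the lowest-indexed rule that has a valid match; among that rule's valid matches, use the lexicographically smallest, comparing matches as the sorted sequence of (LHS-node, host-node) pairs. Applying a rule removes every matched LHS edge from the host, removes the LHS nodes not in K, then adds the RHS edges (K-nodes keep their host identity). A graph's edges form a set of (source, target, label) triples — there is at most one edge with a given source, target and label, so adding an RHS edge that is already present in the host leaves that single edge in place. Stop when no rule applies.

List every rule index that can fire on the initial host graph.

R0: 6 valid matches — {0↦2, 1↦3, 2↦5}, {0↦2, 1↦3, 2↦7}, {0↦4, 1↦3, 2↦5} (+3 more)
R1: no valid match — LHS pattern not found
R2: no valid match — LHS pattern not found

Answer: [R0]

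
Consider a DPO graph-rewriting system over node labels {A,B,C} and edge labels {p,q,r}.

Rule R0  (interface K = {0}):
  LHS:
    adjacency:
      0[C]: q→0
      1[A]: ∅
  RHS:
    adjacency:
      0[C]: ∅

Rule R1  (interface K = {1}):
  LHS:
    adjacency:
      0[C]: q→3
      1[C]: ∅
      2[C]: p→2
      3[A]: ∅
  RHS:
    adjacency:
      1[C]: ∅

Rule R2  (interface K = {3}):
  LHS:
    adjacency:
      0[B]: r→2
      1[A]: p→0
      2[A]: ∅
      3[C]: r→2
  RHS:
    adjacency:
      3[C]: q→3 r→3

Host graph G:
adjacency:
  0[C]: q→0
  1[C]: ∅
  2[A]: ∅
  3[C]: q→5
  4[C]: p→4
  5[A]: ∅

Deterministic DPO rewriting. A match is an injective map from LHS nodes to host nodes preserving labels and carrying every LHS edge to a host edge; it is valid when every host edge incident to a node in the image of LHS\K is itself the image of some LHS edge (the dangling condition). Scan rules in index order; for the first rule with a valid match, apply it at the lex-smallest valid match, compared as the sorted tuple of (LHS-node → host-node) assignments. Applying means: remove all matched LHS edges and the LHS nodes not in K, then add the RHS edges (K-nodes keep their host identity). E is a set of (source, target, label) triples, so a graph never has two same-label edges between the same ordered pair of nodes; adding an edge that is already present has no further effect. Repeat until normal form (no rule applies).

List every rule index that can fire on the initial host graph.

R0: 1 valid match — {0↦0, 1↦2}
R1: 2 valid matches — {0↦3, 1↦0, 2↦4, 3↦5}, {0↦3, 1↦1, 2↦4, 3↦5}
R2: no valid match — LHS pattern not found

Answer: [R0,R1]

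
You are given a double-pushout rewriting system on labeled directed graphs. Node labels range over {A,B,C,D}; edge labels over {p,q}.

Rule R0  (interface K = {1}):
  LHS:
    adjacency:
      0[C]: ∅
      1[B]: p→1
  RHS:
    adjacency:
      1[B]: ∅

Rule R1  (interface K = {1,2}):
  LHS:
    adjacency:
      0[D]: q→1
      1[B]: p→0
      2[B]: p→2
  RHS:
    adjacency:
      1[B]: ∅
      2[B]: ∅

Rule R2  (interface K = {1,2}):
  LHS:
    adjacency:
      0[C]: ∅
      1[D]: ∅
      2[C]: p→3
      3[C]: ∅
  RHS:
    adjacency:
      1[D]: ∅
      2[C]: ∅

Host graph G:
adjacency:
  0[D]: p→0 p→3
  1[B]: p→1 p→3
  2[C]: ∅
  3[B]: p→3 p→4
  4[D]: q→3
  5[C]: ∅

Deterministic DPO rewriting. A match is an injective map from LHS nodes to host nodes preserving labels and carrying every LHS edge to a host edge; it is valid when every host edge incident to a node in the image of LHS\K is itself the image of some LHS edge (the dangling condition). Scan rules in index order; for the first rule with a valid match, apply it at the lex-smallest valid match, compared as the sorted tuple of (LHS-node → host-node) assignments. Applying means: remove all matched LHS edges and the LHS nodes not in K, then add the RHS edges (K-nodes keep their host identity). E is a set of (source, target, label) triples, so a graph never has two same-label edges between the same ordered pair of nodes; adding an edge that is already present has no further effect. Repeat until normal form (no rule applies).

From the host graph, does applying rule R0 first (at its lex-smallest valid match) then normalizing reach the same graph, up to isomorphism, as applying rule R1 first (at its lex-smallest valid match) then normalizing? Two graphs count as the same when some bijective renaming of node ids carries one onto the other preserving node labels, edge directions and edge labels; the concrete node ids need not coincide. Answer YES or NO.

branch R0-first: apply at {0↦2, 1↦1} → |E|=6, then 1 more step(s) → NF |V|=4 |E|=5 V={0:D, 1:B, 3:B, 4:D} E=0-p->0 0-p->3 1-p->3 3-p->4 4-q->3
branch R1-first: apply at {0↦4, 1↦3, 2↦1} → |E|=4, then 1 more step(s) → NF |V|=4 |E|=3 V={0:D, 1:B, 3:B, 5:C} E=0-p->0 0-p->3 1-p->3
graphs not isomorphic

Answer: NO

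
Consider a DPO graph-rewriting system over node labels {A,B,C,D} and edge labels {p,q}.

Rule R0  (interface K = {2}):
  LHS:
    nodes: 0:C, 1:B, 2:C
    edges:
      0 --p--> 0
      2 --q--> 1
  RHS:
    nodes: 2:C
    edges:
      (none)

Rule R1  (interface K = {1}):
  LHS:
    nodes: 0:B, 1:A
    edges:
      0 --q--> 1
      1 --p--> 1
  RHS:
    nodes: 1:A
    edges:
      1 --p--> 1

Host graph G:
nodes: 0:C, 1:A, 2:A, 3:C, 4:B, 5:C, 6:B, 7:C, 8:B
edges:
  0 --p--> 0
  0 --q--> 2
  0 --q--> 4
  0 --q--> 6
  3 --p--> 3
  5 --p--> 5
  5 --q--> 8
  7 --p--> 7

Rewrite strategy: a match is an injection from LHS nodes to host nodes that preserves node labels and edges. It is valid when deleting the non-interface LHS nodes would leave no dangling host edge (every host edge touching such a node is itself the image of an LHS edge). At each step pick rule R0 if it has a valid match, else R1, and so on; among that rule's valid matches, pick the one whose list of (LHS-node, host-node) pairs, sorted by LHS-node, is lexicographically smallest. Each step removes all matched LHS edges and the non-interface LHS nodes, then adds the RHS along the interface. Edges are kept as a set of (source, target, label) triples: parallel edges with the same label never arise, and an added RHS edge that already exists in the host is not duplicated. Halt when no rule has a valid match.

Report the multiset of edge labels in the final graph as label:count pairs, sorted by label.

Answer: p:2 q:2

Rewrite trace:
start.  V:9 E:8  edges: 0-p->0 0-q->2 0-q->4 0-q->6 3-p->3 5-p->5 5-q->8 7-p->7
1. fire R0 via {0↦3, 1↦4, 2↦0}  →  V:7 E:6  edges: 0-p->0 0-q->2 0-q->6 5-p->5 5-q->8 7-p->7
2. fire R0 via {0↦7, 1↦6, 2↦0}  →  V:5 E:4  edges: 0-p->0 0-q->2 5-p->5 5-q->8
final graph: no rule applies after step 2
NF edges: [(0, 0, 'p'), (0, 2, 'q'), (5, 5, 'p'), (5, 8, 'q')]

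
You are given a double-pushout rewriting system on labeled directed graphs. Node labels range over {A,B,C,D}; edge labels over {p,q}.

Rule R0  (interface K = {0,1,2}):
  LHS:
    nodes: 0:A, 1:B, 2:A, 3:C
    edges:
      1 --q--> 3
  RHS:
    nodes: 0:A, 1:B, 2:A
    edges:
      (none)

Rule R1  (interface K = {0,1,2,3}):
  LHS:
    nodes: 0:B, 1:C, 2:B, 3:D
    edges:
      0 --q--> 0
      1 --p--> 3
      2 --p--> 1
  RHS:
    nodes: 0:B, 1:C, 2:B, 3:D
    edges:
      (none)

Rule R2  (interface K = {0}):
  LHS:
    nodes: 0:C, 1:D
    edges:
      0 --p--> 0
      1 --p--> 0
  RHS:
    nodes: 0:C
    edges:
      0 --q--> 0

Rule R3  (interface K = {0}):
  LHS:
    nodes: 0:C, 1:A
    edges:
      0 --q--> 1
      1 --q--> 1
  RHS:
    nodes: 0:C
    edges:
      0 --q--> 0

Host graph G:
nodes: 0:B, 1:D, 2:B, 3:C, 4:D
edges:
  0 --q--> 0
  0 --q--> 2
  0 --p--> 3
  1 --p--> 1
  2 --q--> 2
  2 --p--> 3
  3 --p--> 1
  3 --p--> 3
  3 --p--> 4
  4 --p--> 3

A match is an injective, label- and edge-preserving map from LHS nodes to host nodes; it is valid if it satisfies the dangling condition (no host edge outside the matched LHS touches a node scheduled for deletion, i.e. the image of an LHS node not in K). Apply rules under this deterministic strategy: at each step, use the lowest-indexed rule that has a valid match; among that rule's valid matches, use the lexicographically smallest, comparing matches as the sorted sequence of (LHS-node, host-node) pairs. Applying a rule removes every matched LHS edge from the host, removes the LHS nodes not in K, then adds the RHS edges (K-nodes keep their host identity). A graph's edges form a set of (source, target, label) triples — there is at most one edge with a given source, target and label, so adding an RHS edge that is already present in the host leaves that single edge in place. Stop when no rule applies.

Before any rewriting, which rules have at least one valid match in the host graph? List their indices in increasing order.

Answer: [R1]

Rewrite trace:
R0: no valid match — LHS pattern not found
R1: 4 valid matches — {0↦0, 1↦3, 2↦2, 3↦1}, {0↦0, 1↦3, 2↦2, 3↦4}, {0↦2, 1↦3, 2↦0, 3↦1} (+1 more)
R2: no valid match — 1 raw match, all fail dangling condition
R3: no valid match — LHS pattern not found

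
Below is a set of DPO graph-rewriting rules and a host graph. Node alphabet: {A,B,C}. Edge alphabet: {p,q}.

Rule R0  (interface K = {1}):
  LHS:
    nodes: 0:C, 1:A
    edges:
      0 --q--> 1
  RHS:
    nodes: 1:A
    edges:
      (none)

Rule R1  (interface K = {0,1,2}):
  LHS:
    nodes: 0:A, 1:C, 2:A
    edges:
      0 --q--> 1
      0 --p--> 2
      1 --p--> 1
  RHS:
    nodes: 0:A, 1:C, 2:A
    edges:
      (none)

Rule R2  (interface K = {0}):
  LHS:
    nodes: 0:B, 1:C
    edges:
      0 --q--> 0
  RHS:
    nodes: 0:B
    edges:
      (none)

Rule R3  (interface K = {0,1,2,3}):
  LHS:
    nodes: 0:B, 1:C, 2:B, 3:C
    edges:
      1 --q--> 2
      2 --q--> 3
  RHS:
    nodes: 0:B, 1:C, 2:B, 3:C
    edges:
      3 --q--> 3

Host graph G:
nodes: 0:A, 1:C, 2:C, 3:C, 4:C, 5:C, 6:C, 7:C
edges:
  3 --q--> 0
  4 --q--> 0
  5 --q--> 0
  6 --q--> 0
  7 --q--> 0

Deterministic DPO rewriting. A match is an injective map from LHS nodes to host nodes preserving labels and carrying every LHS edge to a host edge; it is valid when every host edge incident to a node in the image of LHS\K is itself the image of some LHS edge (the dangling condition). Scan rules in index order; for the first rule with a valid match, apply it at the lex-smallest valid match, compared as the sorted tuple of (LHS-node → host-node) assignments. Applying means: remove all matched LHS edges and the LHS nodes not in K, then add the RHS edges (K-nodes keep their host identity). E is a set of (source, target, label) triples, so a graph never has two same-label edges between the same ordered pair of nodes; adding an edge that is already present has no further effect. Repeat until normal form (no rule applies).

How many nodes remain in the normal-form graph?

Answer: 3

Steps:
[0] host  ⇒  8 nodes, 5 edges  {3-q->0 4-q->0 5-q->0 6-q->0 7-q->0}
[1] R0 @ {0↦3, 1↦0}  ⇒  7 nodes, 4 edges  {4-q->0 5-q->0 6-q->0 7-q->0}
[2] R0 @ {0↦4, 1↦0}  ⇒  6 nodes, 3 edges  {5-q->0 6-q->0 7-q->0}
[3] R0 @ {0↦5, 1↦0}  ⇒  5 nodes, 2 edges  {6-q->0 7-q->0}
[4] R0 @ {0↦6, 1↦0}  ⇒  4 nodes, 1 edges  {7-q->0}
[5] R0 @ {0↦7, 1↦0}  ⇒  3 nodes, 0 edges  {∅}
halt: no rule applies after step 5
NF nodes: {0:A, 1:C, 2:C}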